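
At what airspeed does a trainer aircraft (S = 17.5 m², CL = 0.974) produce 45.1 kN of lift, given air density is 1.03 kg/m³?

L = ½ρv²S·CL ⇒ v = √(2L/(ρ·S·CL))
v = √(2 × 45100 / (1.03 × 17.5 × 0.974)) = √5138 = 71.7 m/s

v = 71.7 m/s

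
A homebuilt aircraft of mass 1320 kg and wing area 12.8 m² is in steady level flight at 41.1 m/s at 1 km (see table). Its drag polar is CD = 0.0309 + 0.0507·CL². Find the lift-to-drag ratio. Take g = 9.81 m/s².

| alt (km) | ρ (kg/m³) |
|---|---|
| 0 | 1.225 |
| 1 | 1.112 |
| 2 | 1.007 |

At 1 km, from the table: ρ = 1.112 kg/m³.
Level flight ⇒ L = W = m·g = 1320 × 9.81 = 12949 N.
q = ½ρv² = ½ × 1.112 × 41.1² = 939.2 Pa.
Required CL = L/(qS) = 12949/(939.2·12.8) = 1.077.
CD = 0.0309 + 0.0507 × 1.077² = 0.08972.
L/D = CL/CD = 1.077 / 0.08972 = 12

L/D = 12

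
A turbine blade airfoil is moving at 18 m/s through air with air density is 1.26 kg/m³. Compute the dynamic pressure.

q = 204 Pa

q = ½ρv² = ½ × 1.26 × 18² = 204 Pa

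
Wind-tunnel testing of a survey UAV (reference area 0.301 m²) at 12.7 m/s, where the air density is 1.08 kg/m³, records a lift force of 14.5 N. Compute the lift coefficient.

CL = 0.553

From L = ½ρv²S·CL, rearranging gives CL = 2L/(ρv²S).
CL = 2 × 14.5 / (1.08 × 12.7² × 0.301) = 0.553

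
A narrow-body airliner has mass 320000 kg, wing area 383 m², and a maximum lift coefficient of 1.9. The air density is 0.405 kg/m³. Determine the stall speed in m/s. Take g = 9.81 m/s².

V_stall = 146 m/s

At stall, lift equals weight: L = W = m·g = 320000 × 9.81 = 3.139×10^6 N.
From L = ½ρV²S·CL,max = W: V_stall = √(2W/(ρSCL,max)) = √(2·3.139×10^6/(0.405·383·1.9))
V_stall = √21300 = 146 m/s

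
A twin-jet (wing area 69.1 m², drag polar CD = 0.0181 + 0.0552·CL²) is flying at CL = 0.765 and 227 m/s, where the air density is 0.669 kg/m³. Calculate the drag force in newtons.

D = 60000 N

CD = 0.0181 + 0.0552 × 0.765² = 0.0504
D = ½ρv²S·CD = ½ × 0.669 × 227² × 69.1 × 0.0504 = 60000 N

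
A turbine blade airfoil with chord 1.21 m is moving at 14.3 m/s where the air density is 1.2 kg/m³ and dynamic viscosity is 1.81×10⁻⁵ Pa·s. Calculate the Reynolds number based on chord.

Re = 1.15×10^6

Re = ρ·v·c/μ = 1.2 × 14.3 × 1.21 / (1.81×10⁻⁵) = 1.15×10^6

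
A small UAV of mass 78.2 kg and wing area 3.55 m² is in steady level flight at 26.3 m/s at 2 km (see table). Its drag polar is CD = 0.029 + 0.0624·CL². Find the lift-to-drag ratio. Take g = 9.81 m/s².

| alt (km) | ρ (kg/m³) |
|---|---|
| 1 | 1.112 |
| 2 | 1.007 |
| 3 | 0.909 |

L/D = 11.7

At 2 km, from the table: ρ = 1.007 kg/m³.
Level flight ⇒ L = W = m·g = 78.2 × 9.81 = 767.14 N.
Dynamic pressure q = 0.5 × 1.007 × 26.3² = 348.3 Pa.
CL = 2W/(ρv²S) = 2×767.14/(1.007×26.3²×3.55) = 0.6205.
CD = 0.029 + 0.0624 × 0.6205² = 0.05302.
L/D = CL/CD = 0.6205 / 0.05302 = 11.7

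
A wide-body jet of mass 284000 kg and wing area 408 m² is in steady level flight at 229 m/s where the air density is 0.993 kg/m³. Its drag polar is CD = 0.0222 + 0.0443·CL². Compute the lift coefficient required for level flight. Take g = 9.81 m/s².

CL = 0.262

In steady level flight, lift balances weight: W = mg = 284000 × 9.81 = 2.786×10^6 N.
q = ½ρv² = ½ × 0.993 × 229² = 26040 Pa.
CL = W/(q·S) = 2.786×10^6 / (26040 × 408) = 0.2623.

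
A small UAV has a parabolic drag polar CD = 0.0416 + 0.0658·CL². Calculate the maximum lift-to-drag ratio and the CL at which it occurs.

For CD = CD0 + K·CL², (L/D)max occurs at CL* = √(CD0/K) and equals 1/(2√(K·CD0)).
(L/D)max = 1/(2√(0.0658 × 0.0416)) = 1/(2 × 0.05232) = 9.56
CL* = √(0.0416/0.0658) = 0.795

(L/D)max = 9.56, at CL = 0.795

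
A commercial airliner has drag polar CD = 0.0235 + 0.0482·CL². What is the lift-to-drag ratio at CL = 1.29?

CD = 0.0235 + 0.0482 × 1.29² = 0.1037
L/D = CL/CD = 1.29 / 0.1037 = 12.4

L/D = 12.4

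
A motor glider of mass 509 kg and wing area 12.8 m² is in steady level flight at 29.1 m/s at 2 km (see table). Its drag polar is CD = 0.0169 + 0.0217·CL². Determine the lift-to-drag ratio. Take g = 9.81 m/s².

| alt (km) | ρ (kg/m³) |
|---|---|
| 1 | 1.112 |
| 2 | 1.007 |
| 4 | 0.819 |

L/D = 26.1

At 2 km, from the table: ρ = 1.007 kg/m³.
In steady level flight, lift balances weight: W = mg = 509 × 9.81 = 4993.3 N.
Dynamic pressure q = 0.5 × 1.007 × 29.1² = 426.4 Pa.
Required CL = L/(qS) = 4993.3/(426.4·12.8) = 0.9149.
CD = 0.0169 + 0.0217 × 0.9149² = 0.03507.
L/D = CL/CD = 0.9149 / 0.03507 = 26.1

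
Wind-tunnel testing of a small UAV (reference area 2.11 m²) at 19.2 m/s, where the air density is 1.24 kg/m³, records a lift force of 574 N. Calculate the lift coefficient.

From L = ½ρv²S·CL, rearranging gives CL = 2L/(ρv²S).
CL = 2 × 574 / (1.24 × 19.2² × 2.11) = 1.19

CL = 1.19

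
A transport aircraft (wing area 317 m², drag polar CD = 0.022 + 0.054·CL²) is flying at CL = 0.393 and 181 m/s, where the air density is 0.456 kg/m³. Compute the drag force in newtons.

D = 71800 N

CD = 0.022 + 0.054 × 0.393² = 0.03034
D = ½ρv²S·CD = ½ × 0.456 × 181² × 317 × 0.03034 = 71800 N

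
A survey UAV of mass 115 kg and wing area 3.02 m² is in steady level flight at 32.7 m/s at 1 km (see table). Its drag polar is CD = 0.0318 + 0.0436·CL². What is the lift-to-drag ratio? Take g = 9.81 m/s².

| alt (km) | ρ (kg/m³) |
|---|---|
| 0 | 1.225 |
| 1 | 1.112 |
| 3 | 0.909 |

L/D = 12.8

At 1 km, from the table: ρ = 1.112 kg/m³.
In steady level flight, lift balances weight: W = mg = 115 × 9.81 = 1128.2 N.
q = ½ρv² = ½ × 1.112 × 32.7² = 594.5 Pa.
CL = W/(q·S) = 1128.2 / (594.5 × 3.02) = 0.6283.
CD = 0.0318 + 0.0436 × 0.6283² = 0.04901.
L/D = CL/CD = 0.6283 / 0.04901 = 12.8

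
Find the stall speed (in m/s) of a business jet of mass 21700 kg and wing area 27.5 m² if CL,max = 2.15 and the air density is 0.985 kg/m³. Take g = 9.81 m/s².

Stall occurs when L = W at CL,max. W = mg = 21700 × 9.81 = 2.129×10^5 N.
From L = ½ρV²S·CL,max = W: V_stall = √(2W/(ρSCL,max)) = √(2·2.129×10^5/(0.985·27.5·2.15))
V_stall = √7311 = 85.5 m/s

V_stall = 85.5 m/s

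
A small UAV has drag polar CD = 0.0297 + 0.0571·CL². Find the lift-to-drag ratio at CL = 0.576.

L/D = 11.8

CD = 0.0297 + 0.0571 × 0.576² = 0.04864
L/D = CL/CD = 0.576 / 0.04864 = 11.8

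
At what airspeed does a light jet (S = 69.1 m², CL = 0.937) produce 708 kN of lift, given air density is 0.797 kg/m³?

v = 166 m/s

L = ½ρv²S·CL ⇒ v = √(2L/(ρ·S·CL))
v = √(2 × 7.08×10^5 / (0.797 × 69.1 × 0.937)) = √27440 = 166 m/s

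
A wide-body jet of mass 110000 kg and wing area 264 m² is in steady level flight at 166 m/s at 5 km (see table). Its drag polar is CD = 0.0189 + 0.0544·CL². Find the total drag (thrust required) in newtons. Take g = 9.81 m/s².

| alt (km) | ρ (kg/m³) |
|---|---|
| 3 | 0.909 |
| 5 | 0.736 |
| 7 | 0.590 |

At 5 km, from the table: ρ = 0.736 kg/m³.
In steady level flight, lift balances weight: W = mg = 110000 × 9.81 = 1.0791×10^6 N.
q = ½ρv² = ½ × 0.736 × 166² = 10140 Pa.
Required CL = L/(qS) = 1.0791×10^6/(10140·264) = 0.4031.
CD = 0.0189 + 0.0544 × 0.4031² = 0.02774.
D = q·S·CD = 10140 × 264 × 0.02774 = 74260 N

D = 74300 N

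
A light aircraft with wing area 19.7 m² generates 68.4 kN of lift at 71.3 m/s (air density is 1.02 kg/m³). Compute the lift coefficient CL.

CL = 1.34

From L = ½ρv²S·CL, rearranging gives CL = 2L/(ρv²S).
CL = 2 × 68400 / (1.02 × 71.3² × 19.7) = 1.34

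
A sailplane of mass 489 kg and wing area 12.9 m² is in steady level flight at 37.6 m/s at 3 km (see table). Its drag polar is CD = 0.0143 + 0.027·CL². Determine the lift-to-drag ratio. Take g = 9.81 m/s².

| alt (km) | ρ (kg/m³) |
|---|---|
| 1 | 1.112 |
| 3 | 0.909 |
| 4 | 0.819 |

At 3 km, from the table: ρ = 0.909 kg/m³.
In steady level flight, lift balances weight: W = mg = 489 × 9.81 = 4797.1 N.
Dynamic pressure q = 0.5 × 0.909 × 37.6² = 642.6 Pa.
Required CL = L/(qS) = 4797.1/(642.6·12.9) = 0.5787.
CD = 0.0143 + 0.027 × 0.5787² = 0.02334.
L/D = CL/CD = 0.5787 / 0.02334 = 24.8

L/D = 24.8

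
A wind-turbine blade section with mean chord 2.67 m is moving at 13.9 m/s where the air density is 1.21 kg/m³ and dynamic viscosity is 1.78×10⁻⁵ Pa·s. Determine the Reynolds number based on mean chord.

Re = ρ·v·c/μ = 1.21 × 13.9 × 2.67 / (1.78×10⁻⁵) = 2.52×10^6

Re = 2.52×10^6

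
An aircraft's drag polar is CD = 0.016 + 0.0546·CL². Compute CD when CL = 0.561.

CD = 0.016 + 0.0546 × 0.561² = 0.016 + 0.01718 = 0.0332

CD = 0.0332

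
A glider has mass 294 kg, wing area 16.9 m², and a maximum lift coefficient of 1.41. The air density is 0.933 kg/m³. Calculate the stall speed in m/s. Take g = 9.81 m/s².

Stall occurs when L = W at CL,max. W = mg = 294 × 9.81 = 2884 N.
V_stall = √(2W/(ρ·S·CL,max)) = √(2 × 2884 / (0.933 × 16.9 × 1.41))
V_stall = √259.5 = 16.1 m/s

V_stall = 16.1 m/s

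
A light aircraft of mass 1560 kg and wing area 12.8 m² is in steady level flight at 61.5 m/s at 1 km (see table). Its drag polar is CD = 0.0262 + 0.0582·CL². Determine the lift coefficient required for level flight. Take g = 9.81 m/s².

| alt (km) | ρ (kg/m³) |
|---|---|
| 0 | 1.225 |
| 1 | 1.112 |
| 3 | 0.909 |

CL = 0.569

At 1 km, from the table: ρ = 1.112 kg/m³.
In steady level flight, lift balances weight: W = mg = 1560 × 9.81 = 15304 N.
Dynamic pressure q = 0.5 × 1.112 × 61.5² = 2103 Pa.
Required CL = L/(qS) = 15304/(2103·12.8) = 0.5685.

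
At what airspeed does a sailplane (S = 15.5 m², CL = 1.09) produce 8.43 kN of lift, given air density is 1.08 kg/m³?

L = ½ρv²S·CL ⇒ v = √(2L/(ρ·S·CL))
v = √(2 × 8430 / (1.08 × 15.5 × 1.09)) = √924 = 30.4 m/s

v = 30.4 m/s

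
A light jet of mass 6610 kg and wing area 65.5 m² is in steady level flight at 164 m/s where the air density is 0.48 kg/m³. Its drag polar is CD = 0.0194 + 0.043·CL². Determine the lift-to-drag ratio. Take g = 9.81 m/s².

L/D = 7.51

In steady level flight, lift balances weight: W = mg = 6610 × 9.81 = 64844 N.
Dynamic pressure q = 0.5 × 0.48 × 164² = 6455 Pa.
CL = W/(q·S) = 64844 / (6455 × 65.5) = 0.1534.
CD = 0.0194 + 0.043 × 0.1534² = 0.02041.
L/D = CL/CD = 0.1534 / 0.02041 = 7.51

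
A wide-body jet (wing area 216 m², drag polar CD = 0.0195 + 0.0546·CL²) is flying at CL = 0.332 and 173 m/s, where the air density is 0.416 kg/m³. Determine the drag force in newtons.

CD = 0.0195 + 0.0546 × 0.332² = 0.02552
D = ½ρv²S·CD = ½ × 0.416 × 173² × 216 × 0.02552 = 34300 N

D = 34300 N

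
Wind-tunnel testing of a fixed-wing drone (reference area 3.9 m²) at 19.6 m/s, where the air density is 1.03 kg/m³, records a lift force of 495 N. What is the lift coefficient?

From L = ½ρv²S·CL, rearranging gives CL = 2L/(ρv²S).
CL = 2 × 495 / (1.03 × 19.6² × 3.9) = 0.642

CL = 0.642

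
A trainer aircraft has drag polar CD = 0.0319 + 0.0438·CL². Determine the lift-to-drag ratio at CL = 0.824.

CD = 0.0319 + 0.0438 × 0.824² = 0.06164
L/D = CL/CD = 0.824 / 0.06164 = 13.4

L/D = 13.4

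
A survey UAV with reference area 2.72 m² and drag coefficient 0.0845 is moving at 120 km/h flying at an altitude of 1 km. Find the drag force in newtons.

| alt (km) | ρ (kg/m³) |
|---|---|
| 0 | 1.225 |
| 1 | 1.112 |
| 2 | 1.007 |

D = 142 N

At 1 km, from the table: ρ = 1.112 kg/m³.
Convert speed: v = 120 km/h ÷ 3.6 = 33.33 m/s.
Dynamic pressure q = ½ρv² = ½ × 1.112 × 33.33² = 617.8 Pa.
D = q·S·CD = 617.8 × 2.72 × 0.0845 = 142 N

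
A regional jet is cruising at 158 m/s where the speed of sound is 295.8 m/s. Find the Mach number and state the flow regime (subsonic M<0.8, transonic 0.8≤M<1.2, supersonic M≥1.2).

M = 0.534 (subsonic)

M = v/a = 158 / 295.8 = 0.534
M = 0.534 → subsonic.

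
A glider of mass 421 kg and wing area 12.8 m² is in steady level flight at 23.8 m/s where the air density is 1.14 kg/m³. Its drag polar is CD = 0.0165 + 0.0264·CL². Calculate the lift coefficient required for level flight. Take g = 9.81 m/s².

In steady level flight, lift balances weight: W = mg = 421 × 9.81 = 4130 N.
Dynamic pressure q = 0.5 × 1.14 × 23.8² = 322.9 Pa.
CL = W/(q·S) = 4130 / (322.9 × 12.8) = 0.9993.

CL = 0.999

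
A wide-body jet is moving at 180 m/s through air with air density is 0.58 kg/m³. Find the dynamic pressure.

q = 9400 Pa

q = ½ρv² = ½ × 0.58 × 180² = 9400 Pa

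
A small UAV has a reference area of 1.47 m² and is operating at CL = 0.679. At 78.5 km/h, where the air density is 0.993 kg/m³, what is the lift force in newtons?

Convert speed: v = 78.5 km/h ÷ 3.6 = 21.81 m/s.
Dynamic pressure q = ½ρv² = ½ × 0.993 × 21.81² = 236.1 Pa.
L = q·S·CL = 236.1 × 1.47 × 0.679 = 236 N

L = 236 N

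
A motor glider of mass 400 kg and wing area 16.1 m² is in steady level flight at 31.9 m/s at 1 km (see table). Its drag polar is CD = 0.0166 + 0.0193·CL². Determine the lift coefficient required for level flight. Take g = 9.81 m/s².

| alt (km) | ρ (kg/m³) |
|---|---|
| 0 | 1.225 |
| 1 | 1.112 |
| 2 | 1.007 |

At 1 km, from the table: ρ = 1.112 kg/m³.
Level flight ⇒ L = W = m·g = 400 × 9.81 = 3924 N.
Dynamic pressure q = 0.5 × 1.112 × 31.9² = 565.8 Pa.
Required CL = L/(qS) = 3924/(565.8·16.1) = 0.4308.

CL = 0.431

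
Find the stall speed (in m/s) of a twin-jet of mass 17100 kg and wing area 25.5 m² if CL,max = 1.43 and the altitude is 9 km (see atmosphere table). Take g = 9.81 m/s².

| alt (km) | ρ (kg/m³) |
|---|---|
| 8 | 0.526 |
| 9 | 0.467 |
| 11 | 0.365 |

V_stall = 140 m/s

At 9 km, from the table: ρ = 0.467 kg/m³.
Weight W = mg = 17100 × 9.81 = 1.678×10^5 N.
From L = ½ρV²S·CL,max = W: V_stall = √(2W/(ρSCL,max)) = √(2·1.678×10^5/(0.467·25.5·1.43))
V_stall = √19700 = 140 m/s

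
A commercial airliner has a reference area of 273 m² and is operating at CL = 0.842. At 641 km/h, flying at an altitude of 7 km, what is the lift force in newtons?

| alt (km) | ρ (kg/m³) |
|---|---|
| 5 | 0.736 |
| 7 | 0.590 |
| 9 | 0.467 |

L = 2.15×10^6 N

At 7 km, from the table: ρ = 0.590 kg/m³.
Convert speed: v = 641 km/h ÷ 3.6 = 178.1 m/s.
L = ½ρv²S·CL = ½ × 0.59 × 178.1² × 273 × 0.842 = 2.15×10^6 N ≈ 2150 kN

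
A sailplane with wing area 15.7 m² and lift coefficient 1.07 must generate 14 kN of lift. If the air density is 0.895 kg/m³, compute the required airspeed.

v = 43.2 m/s

L = ½ρv²S·CL ⇒ v = √(2L/(ρ·S·CL))
v = √(2 × 14000 / (0.895 × 15.7 × 1.07)) = √1862 = 43.2 m/s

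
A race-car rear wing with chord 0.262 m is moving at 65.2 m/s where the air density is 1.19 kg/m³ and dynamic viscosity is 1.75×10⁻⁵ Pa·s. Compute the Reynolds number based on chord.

Re = 1.16×10^6

Re = ρ·v·c/μ = 1.19 × 65.2 × 0.262 / (1.75×10⁻⁵) = 1.16×10^6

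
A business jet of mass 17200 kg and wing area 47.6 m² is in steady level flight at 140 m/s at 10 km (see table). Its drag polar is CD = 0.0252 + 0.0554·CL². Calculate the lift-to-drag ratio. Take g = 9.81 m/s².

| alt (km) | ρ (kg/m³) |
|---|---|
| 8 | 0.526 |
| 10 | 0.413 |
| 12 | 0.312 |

L/D = 12.9

At 10 km, from the table: ρ = 0.413 kg/m³.
In steady level flight, lift balances weight: W = mg = 17200 × 9.81 = 1.6873×10^5 N.
Dynamic pressure q = 0.5 × 0.413 × 140² = 4047 Pa.
CL = W/(q·S) = 1.6873×10^5 / (4047 × 47.6) = 0.8758.
CD = 0.0252 + 0.0554 × 0.8758² = 0.0677.
L/D = CL/CD = 0.8758 / 0.0677 = 12.9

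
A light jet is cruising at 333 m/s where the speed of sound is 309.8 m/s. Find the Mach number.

M = 1.07

M = v/a = 333 / 309.8 = 1.07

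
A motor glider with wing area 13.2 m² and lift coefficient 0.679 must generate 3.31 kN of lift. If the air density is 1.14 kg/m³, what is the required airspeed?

v = 25.5 m/s

L = ½ρv²S·CL ⇒ v = √(2L/(ρ·S·CL))
v = √(2 × 3310 / (1.14 × 13.2 × 0.679)) = √647.9 = 25.5 m/s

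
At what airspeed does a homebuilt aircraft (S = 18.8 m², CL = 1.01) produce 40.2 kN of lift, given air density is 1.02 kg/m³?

v = 64.4 m/s

L = ½ρv²S·CL ⇒ v = √(2L/(ρ·S·CL))
v = √(2 × 40200 / (1.02 × 18.8 × 1.01)) = √4151 = 64.4 m/s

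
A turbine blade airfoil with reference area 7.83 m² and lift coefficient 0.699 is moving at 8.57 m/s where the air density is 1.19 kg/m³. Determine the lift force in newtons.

Dynamic pressure q = ½ρv² = ½ × 1.19 × 8.57² = 43.7 Pa.
L = q·S·CL = 43.7 × 7.83 × 0.699 = 239 N

L = 239 N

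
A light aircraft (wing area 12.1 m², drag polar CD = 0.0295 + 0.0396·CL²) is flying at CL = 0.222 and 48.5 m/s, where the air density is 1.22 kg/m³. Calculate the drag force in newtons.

CD = 0.0295 + 0.0396 × 0.222² = 0.03145
D = ½ρv²S·CD = ½ × 1.22 × 48.5² × 12.1 × 0.03145 = 546 N

D = 546 N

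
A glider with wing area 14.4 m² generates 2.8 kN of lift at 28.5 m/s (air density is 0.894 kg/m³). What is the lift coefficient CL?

CL = 0.536

From L = ½ρv²S·CL, rearranging gives CL = 2L/(ρv²S).
CL = 2 × 2800 / (0.894 × 28.5² × 14.4) = 0.536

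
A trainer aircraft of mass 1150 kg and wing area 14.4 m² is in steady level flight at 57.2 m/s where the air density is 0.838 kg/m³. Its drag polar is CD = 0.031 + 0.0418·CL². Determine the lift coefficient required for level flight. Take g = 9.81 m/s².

CL = 0.571

Weight W = mg = 1150 × 9.81 = 11282 N; in level flight L = W.
Dynamic pressure q = 0.5 × 0.838 × 57.2² = 1371 Pa.
CL = 2W/(ρv²S) = 2×11282/(0.838×57.2²×14.4) = 0.5715.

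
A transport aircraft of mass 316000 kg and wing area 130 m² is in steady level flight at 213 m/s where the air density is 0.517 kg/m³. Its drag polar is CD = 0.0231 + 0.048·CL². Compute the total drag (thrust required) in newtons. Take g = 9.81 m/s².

D = 3.38×10^5 N

In steady level flight, lift balances weight: W = mg = 316000 × 9.81 = 3.1×10^6 N.
Dynamic pressure q = 0.5 × 0.517 × 213² = 11730 Pa.
CL = 2W/(ρv²S) = 2×3.1×10^6/(0.517×213²×130) = 2.033.
CD = 0.0231 + 0.048 × 2.033² = 0.2215.
D = q·S·CD = 11730 × 130 × 0.2215 = 3.378×10^5 N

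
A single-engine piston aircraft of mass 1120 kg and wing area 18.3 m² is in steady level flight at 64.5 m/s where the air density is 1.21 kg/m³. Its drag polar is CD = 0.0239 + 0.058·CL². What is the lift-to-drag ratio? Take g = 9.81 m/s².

L/D = 8.77

Level flight ⇒ L = W = m·g = 1120 × 9.81 = 10987 N.
Dynamic pressure q = 0.5 × 1.21 × 64.5² = 2517 Pa.
CL = W/(q·S) = 10987 / (2517 × 18.3) = 0.2385.
CD = 0.0239 + 0.058 × 0.2385² = 0.0272.
L/D = CL/CD = 0.2385 / 0.0272 = 8.77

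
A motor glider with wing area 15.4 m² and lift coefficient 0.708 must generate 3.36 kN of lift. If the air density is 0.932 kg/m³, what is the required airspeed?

v = 25.7 m/s

L = ½ρv²S·CL ⇒ v = √(2L/(ρ·S·CL))
v = √(2 × 3360 / (0.932 × 15.4 × 0.708)) = √661.3 = 25.7 m/s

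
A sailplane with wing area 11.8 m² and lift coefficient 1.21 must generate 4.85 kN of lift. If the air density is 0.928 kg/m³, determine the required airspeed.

v = 27.1 m/s

L = ½ρv²S·CL ⇒ v = √(2L/(ρ·S·CL))
v = √(2 × 4850 / (0.928 × 11.8 × 1.21)) = √732.1 = 27.1 m/s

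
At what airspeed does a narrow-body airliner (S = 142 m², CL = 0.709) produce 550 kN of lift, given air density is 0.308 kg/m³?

L = ½ρv²S·CL ⇒ v = √(2L/(ρ·S·CL))
v = √(2 × 5.5×10^5 / (0.308 × 142 × 0.709)) = √35470 = 188 m/s

v = 188 m/s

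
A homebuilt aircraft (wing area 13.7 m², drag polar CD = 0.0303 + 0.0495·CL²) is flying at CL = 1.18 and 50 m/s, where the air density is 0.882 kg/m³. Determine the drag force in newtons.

D = 1500 N

CD = 0.0303 + 0.0495 × 1.18² = 0.09922
D = ½ρv²S·CD = ½ × 0.882 × 50² × 13.7 × 0.09922 = 1500 N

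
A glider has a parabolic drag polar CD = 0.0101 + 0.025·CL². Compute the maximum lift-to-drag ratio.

For CD = CD0 + K·CL², (L/D)max occurs at CL* = √(CD0/K) and equals 1/(2√(K·CD0)).
(L/D)max = 1/(2√(0.025 × 0.0101)) = 1/(2 × 0.01589) = 31.5

(L/D)max = 31.5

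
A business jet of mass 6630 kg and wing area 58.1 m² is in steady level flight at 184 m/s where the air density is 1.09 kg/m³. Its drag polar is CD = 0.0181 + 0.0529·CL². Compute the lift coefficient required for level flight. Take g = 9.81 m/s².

Level flight ⇒ L = W = m·g = 6630 × 9.81 = 65040 N.
q = ½ρv² = ½ × 1.09 × 184² = 18450 Pa.
CL = 2W/(ρv²S) = 2×65040/(1.09×184²×58.1) = 0.06067.

CL = 0.0607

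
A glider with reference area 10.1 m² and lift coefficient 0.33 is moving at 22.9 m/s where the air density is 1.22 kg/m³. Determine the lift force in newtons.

Dynamic pressure q = ½ρv² = ½ × 1.22 × 22.9² = 319.9 Pa.
L = q·S·CL = 319.9 × 10.1 × 0.33 = 1070 N

L = 1070 N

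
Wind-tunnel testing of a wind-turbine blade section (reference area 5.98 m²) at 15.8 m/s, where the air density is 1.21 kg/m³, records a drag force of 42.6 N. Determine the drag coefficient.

CD = 0.0472

From D = ½ρv²S·CD, rearranging gives CD = 2D/(ρv²S).
CD = 2 × 42.6 / (1.21 × 15.8² × 5.98) = 0.0472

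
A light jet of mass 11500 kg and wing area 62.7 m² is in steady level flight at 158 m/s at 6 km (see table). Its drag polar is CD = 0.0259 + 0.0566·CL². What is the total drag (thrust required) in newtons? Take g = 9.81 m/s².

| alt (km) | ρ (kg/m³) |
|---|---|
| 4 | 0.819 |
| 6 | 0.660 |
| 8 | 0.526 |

At 6 km, from the table: ρ = 0.660 kg/m³.
Level flight ⇒ L = W = m·g = 11500 × 9.81 = 1.1282×10^5 N.
Dynamic pressure q = 0.5 × 0.66 × 158² = 8238 Pa.
Required CL = L/(qS) = 1.1282×10^5/(8238·62.7) = 0.2184.
CD = 0.0259 + 0.0566 × 0.2184² = 0.0286.
D = q·S·CD = 8238 × 62.7 × 0.0286 = 14770 N

D = 14800 N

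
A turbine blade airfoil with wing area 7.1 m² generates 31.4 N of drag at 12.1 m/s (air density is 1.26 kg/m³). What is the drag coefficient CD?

From D = ½ρv²S·CD, rearranging gives CD = 2D/(ρv²S).
CD = 2 × 31.4 / (1.26 × 12.1² × 7.1) = 0.0479

CD = 0.0479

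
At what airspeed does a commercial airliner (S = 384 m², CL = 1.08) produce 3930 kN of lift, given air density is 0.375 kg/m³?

v = 225 m/s

L = ½ρv²S·CL ⇒ v = √(2L/(ρ·S·CL))
v = √(2 × 3.93×10^6 / (0.375 × 384 × 1.08)) = √50540 = 225 m/s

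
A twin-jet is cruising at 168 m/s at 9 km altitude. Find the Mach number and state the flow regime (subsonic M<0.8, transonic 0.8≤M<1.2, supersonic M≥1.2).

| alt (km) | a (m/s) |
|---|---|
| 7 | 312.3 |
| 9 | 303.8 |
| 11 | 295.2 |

At 9 km, from the table: a = 303.8 m/s.
M = v/a = 168 / 303.8 = 0.553
M = 0.553 → subsonic.

M = 0.553 (subsonic)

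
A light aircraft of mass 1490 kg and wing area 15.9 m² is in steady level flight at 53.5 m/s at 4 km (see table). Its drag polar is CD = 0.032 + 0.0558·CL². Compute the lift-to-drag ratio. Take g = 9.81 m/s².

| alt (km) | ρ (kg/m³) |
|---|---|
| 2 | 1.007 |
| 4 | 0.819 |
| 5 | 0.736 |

L/D = 11.8

At 4 km, from the table: ρ = 0.819 kg/m³.
Weight W = mg = 1490 × 9.81 = 14617 N; in level flight L = W.
q = ½ρv² = ½ × 0.819 × 53.5² = 1172 Pa.
Required CL = L/(qS) = 14617/(1172·15.9) = 0.7843.
CD = 0.032 + 0.0558 × 0.7843² = 0.06633.
L/D = CL/CD = 0.7843 / 0.06633 = 11.8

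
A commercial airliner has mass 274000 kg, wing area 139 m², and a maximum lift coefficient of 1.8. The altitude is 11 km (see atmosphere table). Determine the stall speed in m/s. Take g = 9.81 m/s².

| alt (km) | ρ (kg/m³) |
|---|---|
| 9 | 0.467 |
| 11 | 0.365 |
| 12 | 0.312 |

At 11 km, from the table: ρ = 0.365 kg/m³.
Weight W = mg = 274000 × 9.81 = 2.688×10^6 N.
From L = ½ρV²S·CL,max = W: V_stall = √(2W/(ρSCL,max)) = √(2·2.688×10^6/(0.365·139·1.8))
V_stall = √58870 = 243 m/s

V_stall = 243 m/s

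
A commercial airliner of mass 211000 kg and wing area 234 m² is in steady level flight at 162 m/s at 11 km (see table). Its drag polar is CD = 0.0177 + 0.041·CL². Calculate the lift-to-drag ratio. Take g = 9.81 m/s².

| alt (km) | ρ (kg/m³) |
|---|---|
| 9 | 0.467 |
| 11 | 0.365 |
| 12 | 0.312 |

At 11 km, from the table: ρ = 0.365 kg/m³.
In steady level flight, lift balances weight: W = mg = 211000 × 9.81 = 2.0699×10^6 N.
q = ½ρv² = ½ × 0.365 × 162² = 4790 Pa.
CL = W/(q·S) = 2.0699×10^6 / (4790 × 234) = 1.847.
CD = 0.0177 + 0.041 × 1.847² = 0.1576.
L/D = CL/CD = 1.847 / 0.1576 = 11.7

L/D = 11.7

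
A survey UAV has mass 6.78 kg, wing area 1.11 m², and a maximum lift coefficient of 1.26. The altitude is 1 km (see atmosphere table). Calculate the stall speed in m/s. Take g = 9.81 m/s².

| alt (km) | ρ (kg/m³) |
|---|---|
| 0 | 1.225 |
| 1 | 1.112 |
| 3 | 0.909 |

At 1 km, from the table: ρ = 1.112 kg/m³.
Weight W = mg = 6.78 × 9.81 = 66.51 N.
V_stall = √(2W/(ρ·S·CL,max)) = √(2 × 66.51 / (1.112 × 1.11 × 1.26))
V_stall = √85.53 = 9.25 m/s

V_stall = 9.25 m/s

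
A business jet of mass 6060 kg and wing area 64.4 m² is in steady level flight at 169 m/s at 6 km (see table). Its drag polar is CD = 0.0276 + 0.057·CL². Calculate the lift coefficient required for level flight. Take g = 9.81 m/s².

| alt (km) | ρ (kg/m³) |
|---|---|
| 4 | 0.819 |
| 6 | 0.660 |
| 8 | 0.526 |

CL = 0.0979

At 6 km, from the table: ρ = 0.660 kg/m³.
Weight W = mg = 6060 × 9.81 = 59449 N; in level flight L = W.
q = ½ρv² = ½ × 0.66 × 169² = 9425 Pa.
CL = W/(q·S) = 59449 / (9425 × 64.4) = 0.09794.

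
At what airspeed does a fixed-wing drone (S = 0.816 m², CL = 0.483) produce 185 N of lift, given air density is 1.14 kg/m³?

L = ½ρv²S·CL ⇒ v = √(2L/(ρ·S·CL))
v = √(2 × 185 / (1.14 × 0.816 × 0.483)) = √823.5 = 28.7 m/s

v = 28.7 m/s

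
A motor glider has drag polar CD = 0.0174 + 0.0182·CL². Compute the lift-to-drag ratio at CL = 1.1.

CD = 0.0174 + 0.0182 × 1.1² = 0.03942
L/D = CL/CD = 1.1 / 0.03942 = 27.9

L/D = 27.9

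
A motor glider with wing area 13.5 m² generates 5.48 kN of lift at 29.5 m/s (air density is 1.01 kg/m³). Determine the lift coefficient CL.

From L = ½ρv²S·CL, rearranging gives CL = 2L/(ρv²S).
CL = 2 × 5480 / (1.01 × 29.5² × 13.5) = 0.924

CL = 0.924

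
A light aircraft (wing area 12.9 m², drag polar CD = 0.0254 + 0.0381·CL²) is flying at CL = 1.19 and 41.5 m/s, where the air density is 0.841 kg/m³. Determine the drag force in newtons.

CD = 0.0254 + 0.0381 × 1.19² = 0.07935
D = ½ρv²S·CD = ½ × 0.841 × 41.5² × 12.9 × 0.07935 = 741 N

D = 741 N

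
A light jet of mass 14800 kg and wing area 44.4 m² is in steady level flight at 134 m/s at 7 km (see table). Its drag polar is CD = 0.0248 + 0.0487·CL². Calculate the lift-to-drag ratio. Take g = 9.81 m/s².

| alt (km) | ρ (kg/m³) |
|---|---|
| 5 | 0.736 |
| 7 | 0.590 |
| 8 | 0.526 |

L/D = 14.2

At 7 km, from the table: ρ = 0.590 kg/m³.
In steady level flight, lift balances weight: W = mg = 14800 × 9.81 = 1.4519×10^5 N.
Dynamic pressure q = 0.5 × 0.59 × 134² = 5297 Pa.
CL = 2W/(ρv²S) = 2×1.4519×10^5/(0.59×134²×44.4) = 0.6173.
CD = 0.0248 + 0.0487 × 0.6173² = 0.04336.
L/D = CL/CD = 0.6173 / 0.04336 = 14.2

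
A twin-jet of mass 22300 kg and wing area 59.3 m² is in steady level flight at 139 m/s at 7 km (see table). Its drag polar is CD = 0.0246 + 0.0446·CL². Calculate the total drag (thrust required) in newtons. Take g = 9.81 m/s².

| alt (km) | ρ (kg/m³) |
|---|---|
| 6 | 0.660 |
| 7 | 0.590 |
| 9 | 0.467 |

At 7 km, from the table: ρ = 0.590 kg/m³.
In steady level flight, lift balances weight: W = mg = 22300 × 9.81 = 2.1876×10^5 N.
Dynamic pressure q = 0.5 × 0.59 × 139² = 5700 Pa.
Required CL = L/(qS) = 2.1876×10^5/(5700·59.3) = 0.6472.
CD = 0.0246 + 0.0446 × 0.6472² = 0.04328.
D = q·S·CD = 5700 × 59.3 × 0.04328 = 14630 N

D = 14600 N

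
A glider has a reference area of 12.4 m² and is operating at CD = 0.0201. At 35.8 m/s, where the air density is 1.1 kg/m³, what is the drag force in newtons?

D = 176 N

Dynamic pressure q = ½ρv² = ½ × 1.1 × 35.8² = 704.9 Pa.
D = q·S·CD = 704.9 × 12.4 × 0.0201 = 176 N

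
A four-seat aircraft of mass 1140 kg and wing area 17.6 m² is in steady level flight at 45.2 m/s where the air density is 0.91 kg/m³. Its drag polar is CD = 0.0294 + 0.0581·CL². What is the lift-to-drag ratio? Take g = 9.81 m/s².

In steady level flight, lift balances weight: W = mg = 1140 × 9.81 = 11183 N.
Dynamic pressure q = 0.5 × 0.91 × 45.2² = 929.6 Pa.
Required CL = L/(qS) = 11183/(929.6·17.6) = 0.6836.
CD = 0.0294 + 0.0581 × 0.6836² = 0.05655.
L/D = CL/CD = 0.6836 / 0.05655 = 12.1

L/D = 12.1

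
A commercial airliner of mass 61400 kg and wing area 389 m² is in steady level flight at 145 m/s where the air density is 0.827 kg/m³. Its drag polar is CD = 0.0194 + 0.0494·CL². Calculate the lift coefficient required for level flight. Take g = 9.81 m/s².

Level flight ⇒ L = W = m·g = 61400 × 9.81 = 6.0233×10^5 N.
Dynamic pressure q = 0.5 × 0.827 × 145² = 8694 Pa.
CL = 2W/(ρv²S) = 2×6.0233×10^5/(0.827×145²×389) = 0.1781.

CL = 0.178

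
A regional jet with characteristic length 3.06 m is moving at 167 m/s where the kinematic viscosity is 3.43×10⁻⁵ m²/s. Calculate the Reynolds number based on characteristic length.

Re = v·c/ν = 167 × 3.06 / (3.43×10⁻⁵) = 1.49×10^7

Re = 1.49×10^7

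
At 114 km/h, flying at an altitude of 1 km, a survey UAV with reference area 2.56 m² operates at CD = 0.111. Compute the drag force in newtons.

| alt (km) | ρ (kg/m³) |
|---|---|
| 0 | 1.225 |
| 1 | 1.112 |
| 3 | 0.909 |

D = 158 N

At 1 km, from the table: ρ = 1.112 kg/m³.
Convert speed: v = 114 km/h ÷ 3.6 = 31.67 m/s.
D = ½ρv²S·CD = ½ × 1.112 × 31.67² × 2.56 × 0.111 = 158 N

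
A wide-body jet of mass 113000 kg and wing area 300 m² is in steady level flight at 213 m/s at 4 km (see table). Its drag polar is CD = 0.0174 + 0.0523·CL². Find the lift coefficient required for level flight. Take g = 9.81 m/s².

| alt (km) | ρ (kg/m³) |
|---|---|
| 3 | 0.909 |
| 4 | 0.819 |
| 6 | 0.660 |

At 4 km, from the table: ρ = 0.819 kg/m³.
Weight W = mg = 113000 × 9.81 = 1.1085×10^6 N; in level flight L = W.
q = ½ρv² = ½ × 0.819 × 213² = 18580 Pa.
Required CL = L/(qS) = 1.1085×10^6/(18580·300) = 0.1989.

CL = 0.199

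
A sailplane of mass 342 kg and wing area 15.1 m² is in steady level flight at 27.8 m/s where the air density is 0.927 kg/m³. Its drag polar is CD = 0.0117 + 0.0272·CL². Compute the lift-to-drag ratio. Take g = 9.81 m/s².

L/D = 28

In steady level flight, lift balances weight: W = mg = 342 × 9.81 = 3355 N.
Dynamic pressure q = 0.5 × 0.927 × 27.8² = 358.2 Pa.
Required CL = L/(qS) = 3355/(358.2·15.1) = 0.6203.
CD = 0.0117 + 0.0272 × 0.6203² = 0.02216.
L/D = CL/CD = 0.6203 / 0.02216 = 28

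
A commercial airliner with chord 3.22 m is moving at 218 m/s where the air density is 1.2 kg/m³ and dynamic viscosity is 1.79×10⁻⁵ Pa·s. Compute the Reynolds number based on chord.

Re = 4.71×10^7

Re = ρ·v·c/μ = 1.2 × 218 × 3.22 / (1.79×10⁻⁵) = 4.71×10^7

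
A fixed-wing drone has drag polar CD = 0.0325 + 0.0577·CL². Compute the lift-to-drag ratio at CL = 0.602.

CD = 0.0325 + 0.0577 × 0.602² = 0.05341
L/D = CL/CD = 0.602 / 0.05341 = 11.3

L/D = 11.3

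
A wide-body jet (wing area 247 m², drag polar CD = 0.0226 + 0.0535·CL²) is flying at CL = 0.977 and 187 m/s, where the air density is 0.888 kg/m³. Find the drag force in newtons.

CD = 0.0226 + 0.0535 × 0.977² = 0.07367
D = ½ρv²S·CD = ½ × 0.888 × 187² × 247 × 0.07367 = 2.83×10^5 N

D = 2.83×10^5 N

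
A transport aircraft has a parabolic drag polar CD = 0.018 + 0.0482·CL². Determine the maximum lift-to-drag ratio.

(L/D)max = 17

For CD = CD0 + K·CL², (L/D)max occurs at CL* = √(CD0/K) and equals 1/(2√(K·CD0)).
(L/D)max = 1/(2√(0.0482 × 0.018)) = 1/(2 × 0.02946) = 17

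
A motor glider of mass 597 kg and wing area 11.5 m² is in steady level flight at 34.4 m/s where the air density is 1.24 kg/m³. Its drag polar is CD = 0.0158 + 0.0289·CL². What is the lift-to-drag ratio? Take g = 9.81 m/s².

L/D = 23.4

Weight W = mg = 597 × 9.81 = 5856.6 N; in level flight L = W.
Dynamic pressure q = 0.5 × 1.24 × 34.4² = 733.7 Pa.
CL = 2W/(ρv²S) = 2×5856.6/(1.24×34.4²×11.5) = 0.6941.
CD = 0.0158 + 0.0289 × 0.6941² = 0.02972.
L/D = CL/CD = 0.6941 / 0.02972 = 23.4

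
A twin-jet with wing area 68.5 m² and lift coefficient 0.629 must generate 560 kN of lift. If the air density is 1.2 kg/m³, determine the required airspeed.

L = ½ρv²S·CL ⇒ v = √(2L/(ρ·S·CL))
v = √(2 × 5.6×10^5 / (1.2 × 68.5 × 0.629)) = √21660 = 147 m/s

v = 147 m/s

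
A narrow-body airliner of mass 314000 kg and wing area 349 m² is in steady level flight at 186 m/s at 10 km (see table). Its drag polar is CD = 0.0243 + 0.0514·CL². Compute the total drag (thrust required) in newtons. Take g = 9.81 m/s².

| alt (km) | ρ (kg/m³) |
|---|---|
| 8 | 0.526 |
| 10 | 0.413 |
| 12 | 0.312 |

D = 2.56×10^5 N

At 10 km, from the table: ρ = 0.413 kg/m³.
In steady level flight, lift balances weight: W = mg = 314000 × 9.81 = 3.0803×10^6 N.
q = ½ρv² = ½ × 0.413 × 186² = 7144 Pa.
Required CL = L/(qS) = 3.0803×10^6/(7144·349) = 1.235.
CD = 0.0243 + 0.0514 × 1.235² = 0.1028.
D = q·S·CD = 7144 × 349 × 0.1028 = 2.562×10^5 N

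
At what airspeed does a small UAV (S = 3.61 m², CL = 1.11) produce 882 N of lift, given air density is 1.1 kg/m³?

v = 20 m/s

L = ½ρv²S·CL ⇒ v = √(2L/(ρ·S·CL))
v = √(2 × 882 / (1.1 × 3.61 × 1.11)) = √400.2 = 20 m/s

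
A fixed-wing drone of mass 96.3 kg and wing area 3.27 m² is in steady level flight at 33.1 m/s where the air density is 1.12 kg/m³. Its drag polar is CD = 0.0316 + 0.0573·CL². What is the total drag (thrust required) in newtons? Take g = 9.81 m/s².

Level flight ⇒ L = W = m·g = 96.3 × 9.81 = 944.7 N.
q = ½ρv² = ½ × 1.12 × 33.1² = 613.5 Pa.
CL = 2W/(ρv²S) = 2×944.7/(1.12×33.1²×3.27) = 0.4709.
CD = 0.0316 + 0.0573 × 0.4709² = 0.0443.
D = q·S·CD = 613.5 × 3.27 × 0.0443 = 88.89 N

D = 88.9 N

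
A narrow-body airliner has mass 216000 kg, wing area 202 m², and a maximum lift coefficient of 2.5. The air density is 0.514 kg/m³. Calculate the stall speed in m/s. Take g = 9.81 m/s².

V_stall = 128 m/s

Weight W = mg = 216000 × 9.81 = 2.119×10^6 N.
V_stall = √(2W/(ρ·S·CL,max)) = √(2 × 2.119×10^6 / (0.514 × 202 × 2.5))
V_stall = √16330 = 128 m/s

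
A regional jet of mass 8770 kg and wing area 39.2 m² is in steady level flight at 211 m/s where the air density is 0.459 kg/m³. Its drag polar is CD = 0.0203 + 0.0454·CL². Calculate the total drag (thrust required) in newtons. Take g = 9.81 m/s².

In steady level flight, lift balances weight: W = mg = 8770 × 9.81 = 86034 N.
Dynamic pressure q = 0.5 × 0.459 × 211² = 10220 Pa.
CL = 2W/(ρv²S) = 2×86034/(0.459×211²×39.2) = 0.2148.
CD = 0.0203 + 0.0454 × 0.2148² = 0.02239.
D = q·S·CD = 10220 × 39.2 × 0.02239 = 8970 N

D = 8970 N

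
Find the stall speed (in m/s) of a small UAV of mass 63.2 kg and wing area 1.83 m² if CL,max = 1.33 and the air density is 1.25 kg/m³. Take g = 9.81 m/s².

V_stall = 20.2 m/s

Stall occurs when L = W at CL,max. W = mg = 63.2 × 9.81 = 620 N.
V_stall = √(2W/(ρ·S·CL,max)) = √(2 × 620 / (1.25 × 1.83 × 1.33))
V_stall = √407.6 = 20.2 m/s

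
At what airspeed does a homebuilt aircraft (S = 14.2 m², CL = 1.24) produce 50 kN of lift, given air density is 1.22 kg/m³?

L = ½ρv²S·CL ⇒ v = √(2L/(ρ·S·CL))
v = √(2 × 50000 / (1.22 × 14.2 × 1.24)) = √4655 = 68.2 m/s

v = 68.2 m/s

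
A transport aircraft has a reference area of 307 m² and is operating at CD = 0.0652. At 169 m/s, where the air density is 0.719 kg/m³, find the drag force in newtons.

D = ½ρv²S·CD = ½ × 0.719 × 169² × 307 × 0.0652 = 2.06×10^5 N ≈ 206 kN

D = 2.06×10^5 N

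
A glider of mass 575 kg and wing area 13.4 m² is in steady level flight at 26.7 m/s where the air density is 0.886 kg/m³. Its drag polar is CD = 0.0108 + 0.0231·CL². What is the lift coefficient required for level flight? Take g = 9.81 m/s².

Level flight ⇒ L = W = m·g = 575 × 9.81 = 5640.8 N.
q = ½ρv² = ½ × 0.886 × 26.7² = 315.8 Pa.
CL = W/(q·S) = 5640.8 / (315.8 × 13.4) = 1.333.

CL = 1.33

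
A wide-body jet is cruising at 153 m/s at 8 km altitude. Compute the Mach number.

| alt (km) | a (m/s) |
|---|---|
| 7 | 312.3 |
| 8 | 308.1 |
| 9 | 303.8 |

At 8 km, from the table: a = 308.1 m/s.
M = v/a = 153 / 308.1 = 0.497

M = 0.497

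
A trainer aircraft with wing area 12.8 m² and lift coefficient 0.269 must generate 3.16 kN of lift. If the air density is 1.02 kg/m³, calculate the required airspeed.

L = ½ρv²S·CL ⇒ v = √(2L/(ρ·S·CL))
v = √(2 × 3160 / (1.02 × 12.8 × 0.269)) = √1800 = 42.4 m/s

v = 42.4 m/s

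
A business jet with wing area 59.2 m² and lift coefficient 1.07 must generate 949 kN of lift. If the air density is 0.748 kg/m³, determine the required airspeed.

v = 200 m/s

L = ½ρv²S·CL ⇒ v = √(2L/(ρ·S·CL))
v = √(2 × 9.49×10^5 / (0.748 × 59.2 × 1.07)) = √40060 = 200 m/s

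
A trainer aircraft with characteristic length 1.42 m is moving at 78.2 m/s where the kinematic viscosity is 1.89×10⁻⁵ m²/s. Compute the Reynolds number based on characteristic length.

Re = v·c/ν = 78.2 × 1.42 / (1.89×10⁻⁵) = 5.88×10^6

Re = 5.88×10^6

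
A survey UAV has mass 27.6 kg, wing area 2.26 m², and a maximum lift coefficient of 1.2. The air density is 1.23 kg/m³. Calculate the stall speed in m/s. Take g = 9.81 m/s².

Stall occurs when L = W at CL,max. W = mg = 27.6 × 9.81 = 270.8 N.
V_stall = √(2W/(ρ·S·CL,max)) = √(2 × 270.8 / (1.23 × 2.26 × 1.2))
V_stall = √162.3 = 12.7 m/s

V_stall = 12.7 m/s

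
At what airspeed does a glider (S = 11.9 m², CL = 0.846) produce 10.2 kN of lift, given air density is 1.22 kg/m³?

v = 40.8 m/s

L = ½ρv²S·CL ⇒ v = √(2L/(ρ·S·CL))
v = √(2 × 10200 / (1.22 × 11.9 × 0.846)) = √1661 = 40.8 m/s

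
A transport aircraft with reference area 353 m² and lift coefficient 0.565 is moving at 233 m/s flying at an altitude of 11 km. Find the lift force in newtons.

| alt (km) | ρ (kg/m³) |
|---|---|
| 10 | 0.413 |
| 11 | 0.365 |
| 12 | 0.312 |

At 11 km, from the table: ρ = 0.365 kg/m³.
L = ½ρv²S·CL = ½ × 0.365 × 233² × 353 × 0.565 = 1.98×10^6 N ≈ 1980 kN

L = 1.98×10^6 N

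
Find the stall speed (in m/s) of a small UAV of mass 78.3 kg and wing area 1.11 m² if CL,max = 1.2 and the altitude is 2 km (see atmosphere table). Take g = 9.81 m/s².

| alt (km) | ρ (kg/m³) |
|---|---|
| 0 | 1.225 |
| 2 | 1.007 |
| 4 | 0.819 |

At 2 km, from the table: ρ = 1.007 kg/m³.
Stall occurs when L = W at CL,max. W = mg = 78.3 × 9.81 = 768.1 N.
V_stall = √(2W/(ρ·S·CL,max)) = √(2 × 768.1 / (1.007 × 1.11 × 1.2))
V_stall = √1145 = 33.8 m/s

V_stall = 33.8 m/s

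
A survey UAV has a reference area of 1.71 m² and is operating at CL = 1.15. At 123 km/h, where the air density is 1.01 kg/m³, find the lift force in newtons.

Convert speed: v = 123 km/h ÷ 3.6 = 34.17 m/s.
L = ½ρv²S·CL = ½ × 1.01 × 34.17² × 1.71 × 1.15 = 1160 N

L = 1160 N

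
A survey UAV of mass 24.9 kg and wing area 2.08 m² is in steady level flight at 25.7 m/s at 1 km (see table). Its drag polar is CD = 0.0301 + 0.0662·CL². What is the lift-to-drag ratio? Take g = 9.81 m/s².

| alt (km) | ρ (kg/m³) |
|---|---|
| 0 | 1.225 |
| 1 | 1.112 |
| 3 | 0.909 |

L/D = 8.67

At 1 km, from the table: ρ = 1.112 kg/m³.
In steady level flight, lift balances weight: W = mg = 24.9 × 9.81 = 244.27 N.
q = ½ρv² = ½ × 1.112 × 25.7² = 367.2 Pa.
CL = 2W/(ρv²S) = 2×244.27/(1.112×25.7²×2.08) = 0.3198.
CD = 0.0301 + 0.0662 × 0.3198² = 0.03687.
L/D = CL/CD = 0.3198 / 0.03687 = 8.67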